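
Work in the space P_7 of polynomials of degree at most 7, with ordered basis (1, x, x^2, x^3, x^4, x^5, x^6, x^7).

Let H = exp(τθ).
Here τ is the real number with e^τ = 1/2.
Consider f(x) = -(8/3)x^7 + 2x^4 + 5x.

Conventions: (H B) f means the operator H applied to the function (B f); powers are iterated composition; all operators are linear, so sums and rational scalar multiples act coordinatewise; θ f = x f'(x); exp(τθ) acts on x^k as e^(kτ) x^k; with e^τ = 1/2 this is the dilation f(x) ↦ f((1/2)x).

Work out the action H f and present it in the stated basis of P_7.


exp(τθ) x^k = e^(kτ) x^k; with e^τ = 1/2 this sends x^k to (1/2)^k x^k
x ↦ 1/2 x
x^4 ↦ 1/16 x^4
x^7 ↦ 1/128 x^7
applying this coordinatewise to f: exp(τθ) f = -(1/48)x^7 + (1/8)x^4 + (5/2)x

g(x) = -(1/48)x^7 + (1/8)x^4 + (5/2)x


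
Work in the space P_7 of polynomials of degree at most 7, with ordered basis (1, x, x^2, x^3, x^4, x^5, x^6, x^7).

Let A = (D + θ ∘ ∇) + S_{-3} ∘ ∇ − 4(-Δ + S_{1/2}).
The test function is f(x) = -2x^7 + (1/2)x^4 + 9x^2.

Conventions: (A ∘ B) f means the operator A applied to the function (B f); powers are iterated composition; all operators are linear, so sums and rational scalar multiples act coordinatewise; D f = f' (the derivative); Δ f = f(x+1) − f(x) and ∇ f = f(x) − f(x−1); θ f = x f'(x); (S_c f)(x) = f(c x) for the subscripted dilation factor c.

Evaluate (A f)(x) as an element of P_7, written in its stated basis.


D f = -14x^6 + 2x^3 + 18x
∇ f = -14x^6 + 42x^5 - 70x^4 + 72x^3 - 45x^2 + 34x - 23/2
θ ∇ f = -84x^6 + 210x^5 - 280x^4 + 216x^3 - 90x^2 + 34x
(D + θ ∘ ∇) f = -98x^6 + 210x^5 - 280x^4 + 218x^3 - 90x^2 + 52x
∇ f = -14x^6 + 42x^5 - 70x^4 + 72x^3 - 45x^2 + 34x - 23/2
S_{-3} ∇ f = -10206x^6 - 10206x^5 - 5670x^4 - 1944x^3 - 405x^2 - 102x - 23/2
Δ f = -14x^6 - 42x^5 - 70x^4 - 68x^3 - 39x^2 + 6x + 15/2
(-Δ) f = 14x^6 + 42x^5 + 70x^4 + 68x^3 + 39x^2 - 6x - 15/2
S_{1/2} f = -(1/64)x^7 + (1/32)x^4 + (9/4)x^2
(-Δ + S_{1/2}) f = -(1/64)x^7 + 14x^6 + 42x^5 + (2241/32)x^4 + 68x^3 + (165/4)x^2 - 6x - 15/2
(-4(-Δ + S_{1/2})) f = (1/16)x^7 - 56x^6 - 168x^5 - (2241/8)x^4 - 272x^3 - 165x^2 + 24x + 30
((D + θ ∘ ∇) + S_{-3} ∘ ∇ − 4(-Δ + S_{1/2})) f = (1/16)x^7 - 10360x^6 - 10164x^5 - (49841/8)x^4 - 1998x^3 - 660x^2 - 26x + 37/2

g(x) = (1/16)x^7 - 10360x^6 - 10164x^5 - (49841/8)x^4 - 1998x^3 - 660x^2 - 26x + 37/2


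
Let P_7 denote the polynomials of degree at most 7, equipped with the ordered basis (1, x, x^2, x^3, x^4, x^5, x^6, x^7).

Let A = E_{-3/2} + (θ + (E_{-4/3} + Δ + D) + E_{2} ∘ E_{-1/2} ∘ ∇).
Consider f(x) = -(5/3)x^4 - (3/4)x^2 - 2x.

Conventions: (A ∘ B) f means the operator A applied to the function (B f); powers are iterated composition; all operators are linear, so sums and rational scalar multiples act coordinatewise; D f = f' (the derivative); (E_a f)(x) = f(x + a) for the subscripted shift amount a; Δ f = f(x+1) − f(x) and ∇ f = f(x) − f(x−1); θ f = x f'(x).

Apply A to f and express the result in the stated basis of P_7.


the result is g(x) = -10x^4 - (10/9)x^3 - (1319/18)x^2 + (1205/324)x - 56977/1944

E_{-3/2} f = -(5/3)x^4 + 10x^3 - (93/4)x^2 + (91/4)x - 57/8
θ f = -(20/3)x^4 - (3/2)x^2 - 2x
E_{-4/3} f = -(5/3)x^4 + (80/9)x^3 - (667/36)x^2 + (1280/81)x - 956/243
Δ f = -(20/3)x^3 - 10x^2 - (49/6)x - 53/12
D f = -(20/3)x^3 - (3/2)x - 2
(E_{-4/3} + Δ + D) f = -(5/3)x^4 - (40/9)x^3 - (1027/36)x^2 + (497/81)x - 10061/972
∇ f = -(20/3)x^3 + 10x^2 - (49/6)x + 5/12
E_{-1/2} ∇ f = -(20/3)x^3 + 20x^2 - (139/6)x + 47/6
E_{2} E_{-1/2} ∇ f = -(20/3)x^3 - 20x^2 - (139/6)x - 71/6
(θ + (E_{-4/3} + Δ + D) + E_{2} ∘ E_{-1/2} ∘ ∇) f = -(25/3)x^4 - (100/9)x^3 - (1801/36)x^2 - (3083/162)x - 21563/972
(E_{-3/2} + (θ + (E_{-4/3} + Δ + D) + E_{2} ∘ E_{-1/2} ∘ ∇)) f = -10x^4 - (10/9)x^3 - (1319/18)x^2 + (1205/324)x - 56977/1944


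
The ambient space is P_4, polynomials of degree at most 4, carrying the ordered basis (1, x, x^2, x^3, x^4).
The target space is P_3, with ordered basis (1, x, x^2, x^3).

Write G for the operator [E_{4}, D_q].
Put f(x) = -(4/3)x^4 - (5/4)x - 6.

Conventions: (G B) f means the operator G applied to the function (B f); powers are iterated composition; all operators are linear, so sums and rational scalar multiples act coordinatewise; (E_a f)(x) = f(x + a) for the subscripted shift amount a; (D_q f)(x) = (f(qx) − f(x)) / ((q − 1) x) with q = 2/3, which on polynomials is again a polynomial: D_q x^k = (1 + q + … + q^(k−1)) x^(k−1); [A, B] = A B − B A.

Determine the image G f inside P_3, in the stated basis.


D_q f = -(260/81)x^3 - 5/4
E_{4} D_q f = -(260/81)x^3 - (1040/27)x^2 - (4160/27)x - 66965/324
E_{4} f = -(4/3)x^4 - (64/3)x^3 - 128x^2 - (4111/12)x - 1057/3
D_q E_{4} f = -(260/81)x^3 - (1216/27)x^2 - (640/3)x - 4111/12
[E_{4}, D_q] f = (176/27)x^2 + (1600/27)x + 11008/81

the image equals g(x) = (176/27)x^2 + (1600/27)x + 11008/81


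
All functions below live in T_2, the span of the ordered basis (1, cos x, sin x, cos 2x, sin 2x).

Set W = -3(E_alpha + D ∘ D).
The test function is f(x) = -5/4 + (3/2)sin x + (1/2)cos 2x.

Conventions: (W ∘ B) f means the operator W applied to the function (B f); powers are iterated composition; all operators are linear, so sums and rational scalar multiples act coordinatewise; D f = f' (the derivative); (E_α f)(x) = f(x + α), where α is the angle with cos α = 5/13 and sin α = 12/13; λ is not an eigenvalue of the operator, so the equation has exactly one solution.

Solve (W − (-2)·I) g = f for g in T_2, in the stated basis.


write g with unknown coordinates in the stated basis and equate coefficients in (W − (-2)·I) g = f
solving from the highest basis element down gives g = 5/4 + (27/146)cos x + (75/292)sin x + (2723/89282)cos 2x - (180/44641)sin 2x
check: W g = -15/4 - (27/73)cos x + (72/73)sin x + (39195/89282)cos 2x + (360/44641)sin 2x
so W g − (-2)·g = -5/4 + (3/2)sin x + (1/2)cos 2x = f ✓

g(x) = 5/4 + (27/146)cos x + (75/292)sin x + (2723/89282)cos 2x - (180/44641)sin 2x


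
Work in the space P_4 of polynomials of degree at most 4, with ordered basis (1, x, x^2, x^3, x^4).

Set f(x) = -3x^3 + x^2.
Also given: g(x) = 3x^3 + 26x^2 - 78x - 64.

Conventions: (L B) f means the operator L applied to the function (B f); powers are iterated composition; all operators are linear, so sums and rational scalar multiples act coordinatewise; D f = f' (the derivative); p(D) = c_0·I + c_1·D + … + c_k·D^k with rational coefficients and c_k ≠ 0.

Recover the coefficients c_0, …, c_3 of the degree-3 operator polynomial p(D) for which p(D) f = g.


D^0 f = -3x^3 + x^2
D^1 f = -9x^2 + 2x
D^2 f = -18x + 2
D^3 f = -18
matching coefficients of g against c_0 f + c_1 Df + … from the top degree down determines the c_i
solution: c_0 = -1, c_1 = -3, c_2 = 4, c_3 = 4

c_0 = -1, c_1 = -3, c_2 = 4, c_3 = 4


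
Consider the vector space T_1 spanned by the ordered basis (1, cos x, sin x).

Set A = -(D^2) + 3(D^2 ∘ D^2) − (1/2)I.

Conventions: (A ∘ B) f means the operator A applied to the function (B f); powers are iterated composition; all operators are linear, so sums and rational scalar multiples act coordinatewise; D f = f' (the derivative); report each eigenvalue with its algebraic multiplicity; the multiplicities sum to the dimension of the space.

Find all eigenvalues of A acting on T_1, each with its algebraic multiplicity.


λ = -1/2 (multiplicity 1), λ = 7/2 (multiplicity 2)

image of 1: -1/2
image of cos x: (7/2)cos x
image of sin x: (7/2)sin x
the matrix is diagonal; its diagonal is (-1/2, 7/2, 7/2)
for a triangular matrix the eigenvalues are the diagonal entries, with algebraic multiplicity their repetition count


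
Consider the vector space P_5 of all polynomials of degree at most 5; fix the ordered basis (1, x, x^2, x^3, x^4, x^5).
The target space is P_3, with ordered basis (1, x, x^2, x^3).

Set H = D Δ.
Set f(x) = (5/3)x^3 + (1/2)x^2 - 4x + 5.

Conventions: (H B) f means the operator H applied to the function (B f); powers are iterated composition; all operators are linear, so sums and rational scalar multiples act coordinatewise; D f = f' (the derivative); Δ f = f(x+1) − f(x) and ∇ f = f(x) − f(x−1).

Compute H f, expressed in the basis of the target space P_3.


the image equals g(x) = 10x + 6

Δ f = 5x^2 + 6x - 11/6
D Δ f = 10x + 6


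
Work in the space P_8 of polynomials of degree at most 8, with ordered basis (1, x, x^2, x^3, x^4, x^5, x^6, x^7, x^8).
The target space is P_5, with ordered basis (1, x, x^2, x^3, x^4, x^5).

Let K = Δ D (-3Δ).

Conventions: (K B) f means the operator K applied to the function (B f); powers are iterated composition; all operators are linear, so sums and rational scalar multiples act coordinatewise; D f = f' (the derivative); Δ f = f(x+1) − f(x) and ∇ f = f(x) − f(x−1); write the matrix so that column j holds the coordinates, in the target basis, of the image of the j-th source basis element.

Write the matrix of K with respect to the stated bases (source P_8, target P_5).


image of 1: 0
image of x: 0
image of x^2: 0
image of x^3: -18
image of x^4: -72x - 72
image of x^5: -180x^2 - 360x - 210
image of x^6: -360x^3 - 1080x^2 - 1260x - 540
image of x^7: -630x^4 - 2520x^3 - 4410x^2 - 3780x - 1302
image of x^8: -1008x^5 - 5040x^4 - 11760x^3 - 15120x^2 - 10416x - 3024
each image's coordinates form column j of the matrix

the matrix is [[0, 0, 0, -18, -72, -210, -540, -1302, -3024]; [0, 0, 0, 0, -72, -360, -1260, -3780, -10416]; [0, 0, 0, 0, 0, -180, -1080, -4410, -15120]; [0, 0, 0, 0, 0, 0, -360, -2520, -11760]; [0, 0, 0, 0, 0, 0, 0, -630, -5040]; [0, 0, 0, 0, 0, 0, 0, 0, -1008]] (rows listed top to bottom)


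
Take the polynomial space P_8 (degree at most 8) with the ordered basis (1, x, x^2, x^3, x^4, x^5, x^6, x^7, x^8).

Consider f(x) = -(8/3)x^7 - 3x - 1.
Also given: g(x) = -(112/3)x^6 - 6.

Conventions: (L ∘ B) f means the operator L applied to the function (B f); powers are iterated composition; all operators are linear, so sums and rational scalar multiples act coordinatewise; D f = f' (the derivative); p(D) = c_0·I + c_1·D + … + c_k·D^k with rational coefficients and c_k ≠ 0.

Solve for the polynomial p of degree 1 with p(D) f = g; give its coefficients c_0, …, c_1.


p(D) = 2·D, i.e. c_0 = 0, c_1 = 2

D^0 f = -(8/3)x^7 - 3x - 1
D^1 f = -(56/3)x^6 - 3
matching coefficients of g against c_0 f + c_1 Df + … from the top degree down determines the c_i
solution: c_0 = 0, c_1 = 2


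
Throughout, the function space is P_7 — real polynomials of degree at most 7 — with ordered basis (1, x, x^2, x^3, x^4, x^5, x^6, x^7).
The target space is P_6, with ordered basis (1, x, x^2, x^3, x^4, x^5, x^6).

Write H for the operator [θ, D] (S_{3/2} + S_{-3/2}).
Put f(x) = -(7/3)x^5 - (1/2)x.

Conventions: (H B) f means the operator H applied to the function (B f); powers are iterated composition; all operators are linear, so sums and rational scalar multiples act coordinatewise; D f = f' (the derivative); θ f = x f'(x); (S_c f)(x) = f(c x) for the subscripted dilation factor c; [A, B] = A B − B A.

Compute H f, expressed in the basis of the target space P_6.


S_{3/2} f = -(567/32)x^5 - (3/4)x
S_{-3/2} f = (567/32)x^5 + (3/4)x
(S_{3/2} + S_{-3/2}) f = 0
D (S_{3/2} + S_{-3/2}) f = 0
θ D (S_{3/2} + S_{-3/2}) f = 0
θ (S_{3/2} + S_{-3/2}) f = 0
D θ (S_{3/2} + S_{-3/2}) f = 0
[θ, D] (S_{3/2} + S_{-3/2}) f = 0

g(x) = 0


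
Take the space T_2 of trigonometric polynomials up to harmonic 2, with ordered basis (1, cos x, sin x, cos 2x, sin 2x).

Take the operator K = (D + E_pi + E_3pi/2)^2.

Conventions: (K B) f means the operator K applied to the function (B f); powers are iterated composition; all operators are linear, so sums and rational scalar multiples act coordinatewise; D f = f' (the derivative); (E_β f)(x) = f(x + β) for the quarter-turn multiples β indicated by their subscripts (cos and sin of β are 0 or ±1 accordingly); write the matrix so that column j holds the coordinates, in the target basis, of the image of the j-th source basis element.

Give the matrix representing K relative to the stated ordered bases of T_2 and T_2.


the matrix is [[4, 0, 0, 0, 0]; [0, 1, 0, 0, 0]; [0, 0, 1, 0, 0]; [0, 0, 0, -4, 0]; [0, 0, 0, 0, -4]] (rows listed top to bottom)

image of 1: 4
image of cos x: cos x
image of sin x: sin x
image of cos 2x: -4cos 2x
image of sin 2x: -4sin 2x
each image's coordinates form column j of the matrix


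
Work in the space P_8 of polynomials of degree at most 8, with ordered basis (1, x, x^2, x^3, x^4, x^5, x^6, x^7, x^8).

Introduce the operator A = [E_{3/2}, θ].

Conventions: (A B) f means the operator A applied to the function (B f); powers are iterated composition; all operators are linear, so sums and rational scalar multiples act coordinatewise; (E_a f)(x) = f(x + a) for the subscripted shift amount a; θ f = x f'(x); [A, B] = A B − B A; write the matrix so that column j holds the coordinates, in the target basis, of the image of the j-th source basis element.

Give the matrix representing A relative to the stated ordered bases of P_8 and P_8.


image of 1: 0
image of x: 3/2
image of x^2: 3x + 9/2
image of x^3: (9/2)x^2 + (27/2)x + 81/8
image of x^4: 6x^3 + 27x^2 + (81/2)x + 81/4
image of x^5: (15/2)x^4 + 45x^3 + (405/4)x^2 + (405/4)x + 1215/32
image of x^6: 9x^5 + (135/2)x^4 + (405/2)x^3 + (1215/4)x^2 + (3645/16)x + 2187/32
image of x^7: (21/2)x^6 + (189/2)x^5 + (2835/8)x^4 + (2835/4)x^3 + (25515/32)x^2 + (15309/32)x + 15309/128
image of x^8: 12x^7 + 126x^6 + 567x^5 + (2835/2)x^4 + (8505/4)x^3 + (15309/8)x^2 + (15309/16)x + 6561/32
each image's coordinates form column j of the matrix

the matrix is [[0, 3/2, 9/2, 81/8, 81/4, 1215/32, 2187/32, 15309/128, 6561/32]; [0, 0, 3, 27/2, 81/2, 405/4, 3645/16, 15309/32, 15309/16]; [0, 0, 0, 9/2, 27, 405/4, 1215/4, 25515/32, 15309/8]; [0, 0, 0, 0, 6, 45, 405/2, 2835/4, 8505/4]; [0, 0, 0, 0, 0, 15/2, 135/2, 2835/8, 2835/2]; [0, 0, 0, 0, 0, 0, 9, 189/2, 567]; [0, 0, 0, 0, 0, 0, 0, 21/2, 126]; [0, 0, 0, 0, 0, 0, 0, 0, 12]; [0, 0, 0, 0, 0, 0, 0, 0, 0]] (rows listed top to bottom)


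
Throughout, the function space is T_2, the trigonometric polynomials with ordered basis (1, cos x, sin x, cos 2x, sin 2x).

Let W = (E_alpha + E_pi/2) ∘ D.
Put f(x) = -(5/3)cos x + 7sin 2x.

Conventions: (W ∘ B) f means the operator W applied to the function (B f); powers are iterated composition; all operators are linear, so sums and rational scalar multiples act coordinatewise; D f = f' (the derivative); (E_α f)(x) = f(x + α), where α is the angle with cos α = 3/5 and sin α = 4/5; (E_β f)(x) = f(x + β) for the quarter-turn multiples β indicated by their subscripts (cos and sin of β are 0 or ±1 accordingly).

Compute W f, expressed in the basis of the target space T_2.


D f = (5/3)sin x + 14cos 2x
E_alpha D f = (4/3)cos x + sin x - (98/25)cos 2x - (336/25)sin 2x
E_pi/2 D f = (5/3)cos x - 14cos 2x
(E_alpha + E_pi/2) D f = 3cos x + sin x - (448/25)cos 2x - (336/25)sin 2x

g(x) = 3cos x + sin x - (448/25)cos 2x - (336/25)sin 2x


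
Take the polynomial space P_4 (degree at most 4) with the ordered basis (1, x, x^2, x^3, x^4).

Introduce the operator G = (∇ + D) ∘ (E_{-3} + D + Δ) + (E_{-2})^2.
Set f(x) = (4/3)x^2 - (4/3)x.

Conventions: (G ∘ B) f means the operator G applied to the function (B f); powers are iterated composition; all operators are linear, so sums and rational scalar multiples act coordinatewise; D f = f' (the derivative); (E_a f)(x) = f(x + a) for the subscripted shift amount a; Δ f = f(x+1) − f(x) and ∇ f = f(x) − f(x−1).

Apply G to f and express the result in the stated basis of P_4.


the image equals g(x) = (4/3)x^2 - (20/3)x + 52/3

E_{-3} f = (4/3)x^2 - (28/3)x + 16
D f = (8/3)x - 4/3
Δ f = (8/3)x
(E_{-3} + D + Δ) f = (4/3)x^2 - 4x + 44/3
∇ (E_{-3} + D + Δ) f = (8/3)x - 16/3
D (E_{-3} + D + Δ) f = (8/3)x - 4
(∇ + D) (E_{-3} + D + Δ) f = (16/3)x - 28/3
E_{-2} f = (4/3)x^2 - (20/3)x + 8
E_{-2} E_{-2} f = (4/3)x^2 - 12x + 80/3
((∇ + D) ∘ (E_{-3} + D + Δ) + (E_{-2})^2) f = (4/3)x^2 - (20/3)x + 52/3


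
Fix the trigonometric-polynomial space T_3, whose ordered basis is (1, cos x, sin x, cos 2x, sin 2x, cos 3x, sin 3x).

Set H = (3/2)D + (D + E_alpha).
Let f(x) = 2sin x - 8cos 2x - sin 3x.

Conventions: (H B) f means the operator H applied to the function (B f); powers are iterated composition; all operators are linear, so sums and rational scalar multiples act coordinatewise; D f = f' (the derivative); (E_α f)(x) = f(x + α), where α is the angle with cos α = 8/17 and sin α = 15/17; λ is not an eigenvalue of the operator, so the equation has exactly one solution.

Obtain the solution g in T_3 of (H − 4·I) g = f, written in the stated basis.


write g with unknown coordinates in the stated basis and equate coefficients in (H − 4·I) g = f
solving from the highest basis element down gives g = -(92/325)cos x - (96/325)sin x + (5268/7913)cos 2x - (6740/7913)sin 2x + (9694/104415)cos 3x + (6544/104415)sin 3x
check: H g = -(368/325)cos x + (266/325)sin x - (42232/7913)cos 2x - (26960/7913)sin 2x + (38776/104415)cos 3x - (78239/104415)sin 3x
so H g − 4·g = 2sin x - 8cos 2x - sin 3x = f ✓

the result is g(x) = -(92/325)cos x - (96/325)sin x + (5268/7913)cos 2x - (6740/7913)sin 2x + (9694/104415)cos 3x + (6544/104415)sin 3x


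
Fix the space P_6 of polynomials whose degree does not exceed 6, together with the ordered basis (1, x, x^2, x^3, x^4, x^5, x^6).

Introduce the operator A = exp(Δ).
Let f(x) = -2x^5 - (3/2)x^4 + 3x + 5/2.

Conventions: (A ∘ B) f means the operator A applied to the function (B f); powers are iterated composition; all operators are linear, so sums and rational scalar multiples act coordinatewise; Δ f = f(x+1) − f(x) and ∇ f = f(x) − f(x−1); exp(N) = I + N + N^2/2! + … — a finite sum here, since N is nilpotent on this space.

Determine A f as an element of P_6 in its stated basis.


order-1 term: -10x^4 - 26x^3 - 29x^2 - 16x - 1/2
order-2 term: -20x^3 - 69x^2 - 88x - 81/2
order-3 term: -20x^2 - 66x - 59
order-4 term: -10x - 43/2
order-5 term: -2
the series for exp(Δ) f terminates at order 5
exp(Δ) f = -2x^5 - (23/2)x^4 - 46x^3 - 118x^2 - 177x - 121

the result is g(x) = -2x^5 - (23/2)x^4 - 46x^3 - 118x^2 - 177x - 121


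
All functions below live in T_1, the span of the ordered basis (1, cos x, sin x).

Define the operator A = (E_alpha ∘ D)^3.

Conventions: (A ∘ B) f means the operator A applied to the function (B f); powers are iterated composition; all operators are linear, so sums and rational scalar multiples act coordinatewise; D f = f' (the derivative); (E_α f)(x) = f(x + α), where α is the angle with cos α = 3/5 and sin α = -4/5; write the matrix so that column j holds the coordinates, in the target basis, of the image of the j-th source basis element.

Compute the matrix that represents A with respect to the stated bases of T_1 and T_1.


image of 1: 0
image of cos x: -(44/125)cos x - (117/125)sin x
image of sin x: (117/125)cos x - (44/125)sin x
each image's coordinates form column j of the matrix

the matrix is [[0, 0, 0]; [0, -44/125, 117/125]; [0, -117/125, -44/125]] (rows listed top to bottom)


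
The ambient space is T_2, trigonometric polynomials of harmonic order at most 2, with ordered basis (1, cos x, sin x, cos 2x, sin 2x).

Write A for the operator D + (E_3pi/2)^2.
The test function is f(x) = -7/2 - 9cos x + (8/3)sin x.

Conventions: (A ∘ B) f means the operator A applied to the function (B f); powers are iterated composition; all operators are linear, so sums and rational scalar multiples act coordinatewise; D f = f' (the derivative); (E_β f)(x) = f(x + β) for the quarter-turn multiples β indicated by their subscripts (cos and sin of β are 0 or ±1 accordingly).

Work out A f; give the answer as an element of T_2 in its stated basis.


g(x) = -7/2 + (35/3)cos x + (19/3)sin x

D f = (8/3)cos x + 9sin x
E_3pi/2 f = -7/2 - (8/3)cos x - 9sin x
E_3pi/2 E_3pi/2 f = -7/2 + 9cos x - (8/3)sin x
(D + (E_3pi/2)^2) f = -7/2 + (35/3)cos x + (19/3)sin x


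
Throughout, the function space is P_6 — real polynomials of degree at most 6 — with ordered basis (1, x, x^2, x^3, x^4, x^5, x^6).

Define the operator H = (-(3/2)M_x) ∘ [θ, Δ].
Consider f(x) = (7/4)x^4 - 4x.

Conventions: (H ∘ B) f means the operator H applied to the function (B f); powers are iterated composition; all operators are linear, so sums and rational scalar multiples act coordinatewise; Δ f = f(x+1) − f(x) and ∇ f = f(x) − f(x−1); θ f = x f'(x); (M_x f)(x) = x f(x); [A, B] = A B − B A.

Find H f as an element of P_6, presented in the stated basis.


the image equals g(x) = (21/2)x^4 + (63/2)x^3 + (63/2)x^2 + (9/2)x

Δ f = 7x^3 + (21/2)x^2 + 7x - 9/4
θ Δ f = 21x^3 + 21x^2 + 7x
θ f = 7x^4 - 4x
Δ θ f = 28x^3 + 42x^2 + 28x + 3
[θ, Δ] f = -7x^3 - 21x^2 - 21x - 3
M_x [θ, Δ] f = -7x^4 - 21x^3 - 21x^2 - 3x
(-(3/2)M_x) [θ, Δ] f = (21/2)x^4 + (63/2)x^3 + (63/2)x^2 + (9/2)x


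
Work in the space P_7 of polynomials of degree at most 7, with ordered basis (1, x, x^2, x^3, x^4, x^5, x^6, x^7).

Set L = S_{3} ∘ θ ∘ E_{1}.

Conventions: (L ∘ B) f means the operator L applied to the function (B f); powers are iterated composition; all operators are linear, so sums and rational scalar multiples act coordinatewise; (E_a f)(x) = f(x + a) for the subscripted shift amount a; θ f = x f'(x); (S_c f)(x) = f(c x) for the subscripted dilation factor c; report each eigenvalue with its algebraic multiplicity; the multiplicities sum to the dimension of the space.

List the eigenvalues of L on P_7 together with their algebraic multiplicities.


λ = 0 (multiplicity 1), λ = 3 (multiplicity 1), λ = 18 (multiplicity 1), λ = 81 (multiplicity 1), λ = 324 (multiplicity 1), λ = 1215 (multiplicity 1), λ = 4374 (multiplicity 1), λ = 15309 (multiplicity 1)

image of 1: 0
image of x: 3x
image of x^2: 18x^2 + 6x
image of x^3: 81x^3 + 54x^2 + 9x
image of x^4: 324x^4 + 324x^3 + 108x^2 + 12x
image of x^5: 1215x^5 + 1620x^4 + 810x^3 + 180x^2 + 15x
image of x^6: 4374x^6 + 7290x^5 + 4860x^4 + 1620x^3 + 270x^2 + 18x
image of x^7: 15309x^7 + 30618x^6 + 25515x^5 + 11340x^4 + 2835x^3 + 378x^2 + 21x
the matrix is upper triangular; its diagonal is (0, 3, 18, 81, 324, 1215, 4374, 15309)
for a triangular matrix the eigenvalues are the diagonal entries, with algebraic multiplicity their repetition count


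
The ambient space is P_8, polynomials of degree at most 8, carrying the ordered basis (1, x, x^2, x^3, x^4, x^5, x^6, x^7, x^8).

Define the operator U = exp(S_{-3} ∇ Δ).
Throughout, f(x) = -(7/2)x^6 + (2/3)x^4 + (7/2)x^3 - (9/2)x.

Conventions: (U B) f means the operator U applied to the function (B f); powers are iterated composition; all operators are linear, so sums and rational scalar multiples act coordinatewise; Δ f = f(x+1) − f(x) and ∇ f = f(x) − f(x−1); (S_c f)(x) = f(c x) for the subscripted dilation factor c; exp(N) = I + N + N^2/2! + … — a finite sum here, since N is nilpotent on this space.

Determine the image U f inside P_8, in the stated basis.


order-1 term: -8505x^4 - 873x^2 - 63x - 17/3
order-2 term: -459270x^2 - 9378
order-3 term: -306180
the series for exp(S_{-3} ∇ Δ) f terminates at order 3
exp(S_{-3} ∇ Δ) f = -(7/2)x^6 - (25513/3)x^4 + (7/2)x^3 - 460143x^2 - (135/2)x - 946691/3

g(x) = -(7/2)x^6 - (25513/3)x^4 + (7/2)x^3 - 460143x^2 - (135/2)x - 946691/3


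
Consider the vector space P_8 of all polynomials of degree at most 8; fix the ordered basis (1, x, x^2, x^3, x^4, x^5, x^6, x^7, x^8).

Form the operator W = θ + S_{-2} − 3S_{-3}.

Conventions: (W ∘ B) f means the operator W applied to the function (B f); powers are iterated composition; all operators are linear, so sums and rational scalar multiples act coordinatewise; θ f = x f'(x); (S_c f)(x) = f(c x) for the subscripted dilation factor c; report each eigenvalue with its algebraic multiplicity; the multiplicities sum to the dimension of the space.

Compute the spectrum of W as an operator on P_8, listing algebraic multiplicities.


image of 1: -2
image of x: 8x
image of x^2: -21x^2
image of x^3: 76x^3
image of x^4: -223x^4
image of x^5: 702x^5
image of x^6: -2117x^6
image of x^7: 6440x^7
image of x^8: -19419x^8
the matrix is upper triangular; its diagonal is (-2, 8, -21, 76, -223, 702, -2117, 6440, -19419)
for a triangular matrix the eigenvalues are the diagonal entries, with algebraic multiplicity their repetition count

λ = -19419 (multiplicity 1), λ = -2117 (multiplicity 1), λ = -223 (multiplicity 1), λ = -21 (multiplicity 1), λ = -2 (multiplicity 1), λ = 8 (multiplicity 1), λ = 76 (multiplicity 1), λ = 702 (multiplicity 1), λ = 6440 (multiplicity 1)


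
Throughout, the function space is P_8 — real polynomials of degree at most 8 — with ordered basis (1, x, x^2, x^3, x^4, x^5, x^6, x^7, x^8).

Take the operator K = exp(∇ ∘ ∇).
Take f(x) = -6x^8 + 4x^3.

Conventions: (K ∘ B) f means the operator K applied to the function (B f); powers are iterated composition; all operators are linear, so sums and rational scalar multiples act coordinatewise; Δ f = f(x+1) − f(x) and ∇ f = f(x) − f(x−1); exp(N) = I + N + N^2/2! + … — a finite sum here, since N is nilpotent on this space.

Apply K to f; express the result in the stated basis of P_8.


order-1 term: -336x^6 + 2016x^5 - 5880x^4 + 10080x^3 - 10416x^2 + 6072x - 1548
order-2 term: -5040x^4 + 40320x^3 - 131040x^2 + 201600x - 122472
order-3 term: -20160x^2 + 120960x - 191520
order-4 term: -10080
the series for exp(∇ ∘ ∇) f terminates at order 4
exp(∇ ∘ ∇) f = -6x^8 - 336x^6 + 2016x^5 - 10920x^4 + 50404x^3 - 161616x^2 + 328632x - 325620

the image equals g(x) = -6x^8 - 336x^6 + 2016x^5 - 10920x^4 + 50404x^3 - 161616x^2 + 328632x - 325620


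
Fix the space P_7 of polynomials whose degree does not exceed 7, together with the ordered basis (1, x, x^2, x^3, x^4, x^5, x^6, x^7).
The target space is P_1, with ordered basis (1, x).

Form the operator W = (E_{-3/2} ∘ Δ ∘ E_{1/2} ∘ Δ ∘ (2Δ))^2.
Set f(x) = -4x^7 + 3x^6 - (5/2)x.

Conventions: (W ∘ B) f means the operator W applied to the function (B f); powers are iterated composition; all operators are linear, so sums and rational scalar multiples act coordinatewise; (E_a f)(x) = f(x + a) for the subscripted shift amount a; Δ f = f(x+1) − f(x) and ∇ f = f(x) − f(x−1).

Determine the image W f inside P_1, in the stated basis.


Δ f = -28x^6 - 66x^5 - 95x^4 - 80x^3 - 39x^2 - 10x - 7/2
(2Δ) f = -56x^6 - 132x^5 - 190x^4 - 160x^3 - 78x^2 - 20x - 7
Δ (2Δ) f = -336x^5 - 1500x^4 - 3200x^3 - 3780x^2 - 2392x - 636
E_{1/2} Δ (2Δ) f = -336x^5 - 2340x^4 - 7040x^3 - 11250x^2 - 9427x - 13125/4
Δ (E_{1/2} ∘ Δ) (2Δ) f = -1680x^4 - 12720x^3 - 38520x^2 - 54660x - 30393
E_{-3/2} Δ (E_{1/2} ∘ Δ) (2Δ) f = -1680x^4 - 2640x^3 - 3960x^2 - 2280x - 648
Δ (E_{-3/2} ∘ Δ ∘ E_{1/2} ∘ Δ ∘ (2Δ)) f = -6720x^3 - 18000x^2 - 22560x - 10560
(2Δ) (E_{-3/2} ∘ Δ ∘ E_{1/2} ∘ Δ ∘ (2Δ)) f = -13440x^3 - 36000x^2 - 45120x - 21120
Δ (2Δ) (E_{-3/2} ∘ Δ ∘ E_{1/2} ∘ Δ ∘ (2Δ)) f = -40320x^2 - 112320x - 94560
E_{1/2} Δ (2Δ) (E_{-3/2} ∘ Δ ∘ E_{1/2} ∘ Δ ∘ (2Δ)) f = -40320x^2 - 152640x - 160800
Δ (E_{1/2} ∘ Δ) (2Δ) (E_{-3/2} ∘ Δ ∘ E_{1/2} ∘ Δ ∘ (2Δ)) f = -80640x - 192960
E_{-3/2} Δ (E_{1/2} ∘ Δ) (2Δ) (E_{-3/2} ∘ Δ ∘ E_{1/2} ∘ Δ ∘ (2Δ)) f = -80640x - 72000

the result is g(x) = -80640x - 72000


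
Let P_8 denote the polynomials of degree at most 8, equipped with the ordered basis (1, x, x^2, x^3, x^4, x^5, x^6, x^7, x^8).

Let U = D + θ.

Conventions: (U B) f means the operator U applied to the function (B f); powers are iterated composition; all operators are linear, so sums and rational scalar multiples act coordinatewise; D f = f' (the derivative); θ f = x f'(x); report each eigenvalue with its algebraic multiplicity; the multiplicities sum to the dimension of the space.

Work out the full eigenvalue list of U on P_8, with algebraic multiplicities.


λ = 0 (multiplicity 1), λ = 1 (multiplicity 1), λ = 2 (multiplicity 1), λ = 3 (multiplicity 1), λ = 4 (multiplicity 1), λ = 5 (multiplicity 1), λ = 6 (multiplicity 1), λ = 7 (multiplicity 1), λ = 8 (multiplicity 1)

image of 1: 0
image of x: x + 1
image of x^2: 2x^2 + 2x
image of x^3: 3x^3 + 3x^2
image of x^4: 4x^4 + 4x^3
image of x^5: 5x^5 + 5x^4
image of x^6: 6x^6 + 6x^5
image of x^7: 7x^7 + 7x^6
image of x^8: 8x^8 + 8x^7
the matrix is upper triangular; its diagonal is (0, 1, 2, 3, 4, 5, 6, 7, 8)
for a triangular matrix the eigenvalues are the diagonal entries, with algebraic multiplicity their repetition count


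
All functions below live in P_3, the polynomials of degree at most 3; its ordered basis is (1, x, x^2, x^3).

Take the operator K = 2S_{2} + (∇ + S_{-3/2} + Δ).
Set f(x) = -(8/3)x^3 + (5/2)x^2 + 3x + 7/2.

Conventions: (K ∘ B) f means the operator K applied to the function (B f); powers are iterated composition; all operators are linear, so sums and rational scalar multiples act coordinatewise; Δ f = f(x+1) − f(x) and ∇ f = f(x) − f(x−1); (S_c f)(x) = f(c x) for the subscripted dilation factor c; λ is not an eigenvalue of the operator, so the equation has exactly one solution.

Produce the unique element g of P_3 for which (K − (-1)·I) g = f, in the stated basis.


g(x) = -(64/327)x^3 + (178/545)x^2 + (1846/3815)x + 66923/91560

write g with unknown coordinates in the stated basis and equate coefficients in (K − (-1)·I) g = f
solving from the highest basis element down gives g = -(64/327)x^3 + (178/545)x^2 + (1846/3815)x + 66923/91560
check: K g = -(808/327)x^3 + (2369/1090)x^2 + (9599/3815)x + 253537/91560
so K g − (-1)·g = -(8/3)x^3 + (5/2)x^2 + 3x + 7/2 = f ✓


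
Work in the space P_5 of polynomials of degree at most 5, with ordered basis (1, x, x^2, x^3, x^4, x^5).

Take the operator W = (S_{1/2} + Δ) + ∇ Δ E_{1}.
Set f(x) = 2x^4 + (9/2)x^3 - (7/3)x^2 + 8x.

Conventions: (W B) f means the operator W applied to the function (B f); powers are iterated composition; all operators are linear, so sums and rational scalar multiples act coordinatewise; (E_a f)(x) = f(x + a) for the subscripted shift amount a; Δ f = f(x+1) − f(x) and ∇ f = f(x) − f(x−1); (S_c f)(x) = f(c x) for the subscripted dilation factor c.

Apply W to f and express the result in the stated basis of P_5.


g(x) = (1/8)x^4 + (137/16)x^3 + (587/12)x^2 + (575/6)x + 125/2

S_{1/2} f = (1/8)x^4 + (9/16)x^3 - (7/12)x^2 + 4x
Δ f = 8x^3 + (51/2)x^2 + (101/6)x + 73/6
(S_{1/2} + Δ) f = (1/8)x^4 + (137/16)x^3 + (299/12)x^2 + (125/6)x + 73/6
E_{1} f = 2x^4 + (25/2)x^3 + (139/6)x^2 + (149/6)x + 73/6
Δ E_{1} f = 8x^3 + (99/2)x^2 + (551/6)x + 125/2
∇ (Δ E_{1}) f = 24x^2 + 75x + 151/3
((S_{1/2} + Δ) + ∇ Δ E_{1}) f = (1/8)x^4 + (137/16)x^3 + (587/12)x^2 + (575/6)x + 125/2


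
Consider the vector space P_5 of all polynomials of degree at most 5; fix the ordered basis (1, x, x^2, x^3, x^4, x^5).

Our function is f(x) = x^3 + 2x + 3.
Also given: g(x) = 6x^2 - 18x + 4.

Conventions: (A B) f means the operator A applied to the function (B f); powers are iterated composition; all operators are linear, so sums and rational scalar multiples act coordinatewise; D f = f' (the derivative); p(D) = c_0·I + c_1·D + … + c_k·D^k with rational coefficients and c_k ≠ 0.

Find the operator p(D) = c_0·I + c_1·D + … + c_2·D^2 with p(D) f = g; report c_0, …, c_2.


D^0 f = x^3 + 2x + 3
D^1 f = 3x^2 + 2
D^2 f = 6x
matching coefficients of g against c_0 f + c_1 Df + … from the top degree down determines the c_i
solution: c_0 = 0, c_1 = 2, c_2 = -3

p(D) = 2·D − 3·D^2, i.e. c_0 = 0, c_1 = 2, c_2 = -3


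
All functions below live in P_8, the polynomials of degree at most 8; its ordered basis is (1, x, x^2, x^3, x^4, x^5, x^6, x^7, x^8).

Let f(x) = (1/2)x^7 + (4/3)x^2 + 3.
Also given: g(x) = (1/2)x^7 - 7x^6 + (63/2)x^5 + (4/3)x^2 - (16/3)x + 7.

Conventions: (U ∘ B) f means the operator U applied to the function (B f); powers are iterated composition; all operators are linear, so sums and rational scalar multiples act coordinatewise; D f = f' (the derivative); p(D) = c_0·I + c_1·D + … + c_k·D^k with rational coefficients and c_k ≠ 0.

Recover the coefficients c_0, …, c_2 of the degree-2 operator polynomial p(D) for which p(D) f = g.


c_0 = 1, c_1 = -2, c_2 = 3/2

D^0 f = (1/2)x^7 + (4/3)x^2 + 3
D^1 f = (7/2)x^6 + (8/3)x
D^2 f = 21x^5 + 8/3
matching coefficients of g against c_0 f + c_1 Df + … from the top degree down determines the c_i
solution: c_0 = 1, c_1 = -2, c_2 = 3/2


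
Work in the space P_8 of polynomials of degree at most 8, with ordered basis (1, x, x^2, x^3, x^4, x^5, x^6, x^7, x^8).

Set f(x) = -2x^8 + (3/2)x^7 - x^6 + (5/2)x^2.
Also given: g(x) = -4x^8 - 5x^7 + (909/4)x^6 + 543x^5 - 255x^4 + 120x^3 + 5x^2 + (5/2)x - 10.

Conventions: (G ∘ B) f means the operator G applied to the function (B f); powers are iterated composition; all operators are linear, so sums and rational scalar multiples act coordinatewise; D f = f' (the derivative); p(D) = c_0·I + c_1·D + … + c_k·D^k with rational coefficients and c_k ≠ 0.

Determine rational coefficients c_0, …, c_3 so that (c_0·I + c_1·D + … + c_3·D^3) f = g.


p(D) = 2·I + (1/2)·D − 2·D^2 − D^3, i.e. c_0 = 2, c_1 = 1/2, c_2 = -2, c_3 = -1

D^0 f = -2x^8 + (3/2)x^7 - x^6 + (5/2)x^2
D^1 f = -16x^7 + (21/2)x^6 - 6x^5 + 5x
D^2 f = -112x^6 + 63x^5 - 30x^4 + 5
D^3 f = -672x^5 + 315x^4 - 120x^3
matching coefficients of g against c_0 f + c_1 Df + … from the top degree down determines the c_i
solution: c_0 = 2, c_1 = 1/2, c_2 = -2, c_3 = -1


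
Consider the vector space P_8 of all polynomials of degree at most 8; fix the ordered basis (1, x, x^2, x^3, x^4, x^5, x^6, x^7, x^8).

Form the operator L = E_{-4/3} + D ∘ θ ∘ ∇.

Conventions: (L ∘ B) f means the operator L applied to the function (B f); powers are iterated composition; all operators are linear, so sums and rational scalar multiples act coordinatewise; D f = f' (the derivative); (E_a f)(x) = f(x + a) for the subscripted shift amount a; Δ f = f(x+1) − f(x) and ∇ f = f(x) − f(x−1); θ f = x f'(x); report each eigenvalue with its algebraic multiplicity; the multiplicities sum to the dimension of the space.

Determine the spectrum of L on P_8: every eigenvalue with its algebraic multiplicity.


λ = 1 (multiplicity 9)

image of 1: 1
image of x: x - 4/3
image of x^2: x^2 - (8/3)x + 34/9
image of x^3: x^3 - 4x^2 + (52/3)x - 145/27
image of x^4: x^4 - (16/3)x^3 + (140/3)x^2 - (904/27)x + 580/81
image of x^5: x^5 - (20/3)x^4 + (880/9)x^3 - (3070/27)x^2 + (4520/81)x - 2239/243
image of x^6: x^6 - 8x^5 + (530/3)x^4 - (7760/27)x^3 + (6140/27)x^2 - (6908/81)x + 8470/729
image of x^7: x^7 - (28/3)x^6 + (868/3)x^5 - (16415/27)x^4 + (54320/81)x^3 - (32683/81)x^2 + (89908/729)x - 31693/2187
image of x^8: x^8 - (32/3)x^7 + (3976/9)x^6 - (30800/27)x^5 + (131320/81)x^4 - (329504/243)x^3 + (482104/729)x^2 - (376016/2187)x + 118024/6561
the matrix is upper triangular; its diagonal is (1, 1, 1, 1, 1, 1, 1, 1, 1)
for a triangular matrix the eigenvalues are the diagonal entries, with algebraic multiplicity their repetition count


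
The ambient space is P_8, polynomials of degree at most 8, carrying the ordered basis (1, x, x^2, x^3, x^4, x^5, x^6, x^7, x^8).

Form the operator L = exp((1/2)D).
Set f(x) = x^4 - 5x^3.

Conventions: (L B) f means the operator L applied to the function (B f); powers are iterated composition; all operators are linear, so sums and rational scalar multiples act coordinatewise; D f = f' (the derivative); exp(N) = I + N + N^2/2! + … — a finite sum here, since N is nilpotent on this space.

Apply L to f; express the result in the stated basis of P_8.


order-1 term: 2x^3 - (15/2)x^2
order-2 term: (3/2)x^2 - (15/4)x
order-3 term: (1/2)x - 5/8
order-4 term: 1/16
the series for exp((1/2)D) f terminates at order 4
exp((1/2)D) f = x^4 - 3x^3 - 6x^2 - (13/4)x - 9/16

the result is g(x) = x^4 - 3x^3 - 6x^2 - (13/4)x - 9/16


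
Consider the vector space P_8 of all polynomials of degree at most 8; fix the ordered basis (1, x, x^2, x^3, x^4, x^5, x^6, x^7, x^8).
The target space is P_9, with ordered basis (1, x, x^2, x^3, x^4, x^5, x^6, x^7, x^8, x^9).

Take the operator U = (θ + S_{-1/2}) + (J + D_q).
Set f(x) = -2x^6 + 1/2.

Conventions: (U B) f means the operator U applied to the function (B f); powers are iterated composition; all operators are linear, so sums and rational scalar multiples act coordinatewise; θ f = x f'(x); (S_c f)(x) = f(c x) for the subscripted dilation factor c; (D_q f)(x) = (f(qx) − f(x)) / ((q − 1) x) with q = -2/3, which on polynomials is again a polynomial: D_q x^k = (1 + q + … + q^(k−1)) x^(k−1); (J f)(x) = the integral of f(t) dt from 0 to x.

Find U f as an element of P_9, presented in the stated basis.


g(x) = -(2/7)x^7 - (385/32)x^6 - (266/243)x^5 + (1/2)x + 1/2

θ f = -12x^6
S_{-1/2} f = -(1/32)x^6 + 1/2
(θ + S_{-1/2}) f = -(385/32)x^6 + 1/2
J f = -(2/7)x^7 + (1/2)x
D_q f = -(266/243)x^5
(J + D_q) f = -(2/7)x^7 - (266/243)x^5 + (1/2)x
((θ + S_{-1/2}) + (J + D_q)) f = -(2/7)x^7 - (385/32)x^6 - (266/243)x^5 + (1/2)x + 1/2


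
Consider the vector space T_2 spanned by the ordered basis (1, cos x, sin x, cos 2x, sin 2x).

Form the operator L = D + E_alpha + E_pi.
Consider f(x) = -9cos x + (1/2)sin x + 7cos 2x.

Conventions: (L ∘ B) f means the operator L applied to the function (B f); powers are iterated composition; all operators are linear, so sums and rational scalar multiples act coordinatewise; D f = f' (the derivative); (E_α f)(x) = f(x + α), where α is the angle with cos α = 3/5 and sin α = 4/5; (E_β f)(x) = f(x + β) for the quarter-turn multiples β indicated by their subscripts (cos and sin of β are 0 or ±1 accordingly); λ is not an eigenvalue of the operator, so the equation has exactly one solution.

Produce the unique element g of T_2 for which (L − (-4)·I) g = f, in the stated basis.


write g with unknown coordinates in the stated basis and equate coefficients in (L − (-4)·I) g = f
solving from the highest basis element down gives g = -(37/18)cos x - (8/9)sin x + (413/388)cos 2x + (259/388)sin 2x
check: L g = -(7/9)cos x + (73/18)sin x + (266/97)cos 2x - (259/97)sin 2x
so L g − (-4)·g = -9cos x + (1/2)sin x + 7cos 2x = f ✓

g(x) = -(37/18)cos x - (8/9)sin x + (413/388)cos 2x + (259/388)sin 2x


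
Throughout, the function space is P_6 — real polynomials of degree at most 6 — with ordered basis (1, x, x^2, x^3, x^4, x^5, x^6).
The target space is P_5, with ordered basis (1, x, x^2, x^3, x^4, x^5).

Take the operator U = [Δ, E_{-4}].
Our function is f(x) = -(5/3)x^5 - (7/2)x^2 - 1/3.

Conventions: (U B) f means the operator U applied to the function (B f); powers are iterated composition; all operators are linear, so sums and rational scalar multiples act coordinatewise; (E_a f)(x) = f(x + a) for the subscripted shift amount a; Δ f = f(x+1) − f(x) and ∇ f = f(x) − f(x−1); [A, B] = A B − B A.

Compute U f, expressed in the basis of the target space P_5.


g(x) = 0

E_{-4} f = -(5/3)x^5 + (100/3)x^4 - (800/3)x^3 + (6379/6)x^2 - (6316/3)x + 4951/3
Δ E_{-4} f = -(25/3)x^4 + (350/3)x^3 - (1850/3)x^2 + (4354/3)x - 7663/6
Δ f = -(25/3)x^4 - (50/3)x^3 - (50/3)x^2 - (46/3)x - 31/6
E_{-4} Δ f = -(25/3)x^4 + (350/3)x^3 - (1850/3)x^2 + (4354/3)x - 7663/6
[Δ, E_{-4}] f = 0


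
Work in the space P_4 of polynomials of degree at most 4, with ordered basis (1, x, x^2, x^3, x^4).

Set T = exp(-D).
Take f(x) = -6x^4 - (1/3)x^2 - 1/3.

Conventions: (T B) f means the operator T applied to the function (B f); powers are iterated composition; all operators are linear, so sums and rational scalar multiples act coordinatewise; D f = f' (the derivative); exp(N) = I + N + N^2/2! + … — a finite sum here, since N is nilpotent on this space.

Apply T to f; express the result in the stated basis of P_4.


g(x) = -6x^4 + 24x^3 - (109/3)x^2 + (74/3)x - 20/3

order-1 term: 24x^3 + (2/3)x
order-2 term: -36x^2 - 1/3
order-3 term: 24x
order-4 term: -6
the series for exp(-D) f terminates at order 4
exp(-D) f = -6x^4 + 24x^3 - (109/3)x^2 + (74/3)x - 20/3


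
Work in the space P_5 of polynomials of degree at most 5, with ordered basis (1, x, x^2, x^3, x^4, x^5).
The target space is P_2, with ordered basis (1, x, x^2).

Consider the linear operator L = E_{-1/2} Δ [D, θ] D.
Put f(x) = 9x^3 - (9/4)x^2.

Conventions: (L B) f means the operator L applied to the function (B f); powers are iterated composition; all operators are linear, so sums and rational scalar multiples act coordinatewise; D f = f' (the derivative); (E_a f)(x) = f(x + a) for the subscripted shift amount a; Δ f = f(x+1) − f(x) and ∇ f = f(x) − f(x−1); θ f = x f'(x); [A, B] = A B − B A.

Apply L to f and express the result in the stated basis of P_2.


the result is g(x) = 54

D f = 27x^2 - (9/2)x
θ D f = 54x^2 - (9/2)x
D θ D f = 108x - 9/2
D D f = 54x - 9/2
θ D D f = 54x
[D, θ] D f = 54x - 9/2
Δ [D, θ] D f = 54
E_{-1/2} (Δ [D, θ]) D f = 54
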